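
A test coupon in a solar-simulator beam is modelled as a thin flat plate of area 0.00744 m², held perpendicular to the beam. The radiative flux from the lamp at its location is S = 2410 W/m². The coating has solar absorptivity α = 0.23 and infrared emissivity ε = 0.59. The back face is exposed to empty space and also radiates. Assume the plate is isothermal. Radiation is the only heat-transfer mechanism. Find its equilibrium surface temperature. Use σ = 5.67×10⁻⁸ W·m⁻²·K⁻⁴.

T ≈ 302 K

At equilibrium, absorbed power = emitted power.
Absorbing cross-section = A = 0.007440 m²; emitting surface = 2A = 0.01488 m² (ratio 2).
αS·A_cross = εσ·A_surf·T⁴  ⇒  T⁴ = αS/(ε·2σ).
T⁴ = 0.230·2410/(0.59·2·5.67×10⁻⁸) = 8.285×10⁹ K⁴.
T = (8.285×10⁹)^(1/4).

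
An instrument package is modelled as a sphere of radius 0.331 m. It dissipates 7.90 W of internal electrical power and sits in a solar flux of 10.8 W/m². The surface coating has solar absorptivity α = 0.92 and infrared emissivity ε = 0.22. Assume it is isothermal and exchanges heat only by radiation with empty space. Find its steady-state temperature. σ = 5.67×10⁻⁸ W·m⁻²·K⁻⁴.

At steady state, absorbed solar power + internal power = radiated power.
Absorbed: α·S·A_cross = 0.92·10.8·0.3442 = 3.420 W (cross-section πr²).
Total input = 3.420 + 7.90 = 11.32 W.
Radiated: εσ·A_surf·T⁴ with A_surf = 4πr² = 1.377 m².
T⁴ = 11.32/(0.22·5.67×10⁻⁸·1.377) = 6.591×10⁸ K⁴.

T ≈ 160 K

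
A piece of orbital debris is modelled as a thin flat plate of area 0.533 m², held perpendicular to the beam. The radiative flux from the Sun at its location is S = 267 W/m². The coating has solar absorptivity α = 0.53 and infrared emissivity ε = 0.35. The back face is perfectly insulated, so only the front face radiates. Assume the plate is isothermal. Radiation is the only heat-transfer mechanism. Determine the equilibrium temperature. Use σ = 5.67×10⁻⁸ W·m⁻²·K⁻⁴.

At equilibrium, absorbed power = emitted power.
Absorbing cross-section = A = 0.5330 m²; emitting surface = A = 0.5330 m² (ratio 1).
αS·A_cross = εσ·A_surf·T⁴  ⇒  T⁴ = αS/(ε·1σ).
T⁴ = 0.530·267/(0.35·1·5.67×10⁻⁸) = 7.131×10⁹ K⁴.
T = (7.131×10⁹)^(1/4).

T ≈ 291 K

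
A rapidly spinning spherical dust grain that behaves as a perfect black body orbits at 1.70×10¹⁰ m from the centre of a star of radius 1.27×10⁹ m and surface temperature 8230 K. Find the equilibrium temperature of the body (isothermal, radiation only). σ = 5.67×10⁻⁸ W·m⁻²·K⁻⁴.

T ≈ 1590 K

The star's surface emits σT_*⁴; at distance d the flux is S = σT_*⁴(R_*/d)².
S = 5.67×10⁻⁸·(8230)⁴·(1.27×10⁹/1.70×10¹⁰)² = 1.452×10⁶ W/m².
For an isothermal sphere T⁴ = (1−a)S/(4σ) = 6.401×10¹² K⁴.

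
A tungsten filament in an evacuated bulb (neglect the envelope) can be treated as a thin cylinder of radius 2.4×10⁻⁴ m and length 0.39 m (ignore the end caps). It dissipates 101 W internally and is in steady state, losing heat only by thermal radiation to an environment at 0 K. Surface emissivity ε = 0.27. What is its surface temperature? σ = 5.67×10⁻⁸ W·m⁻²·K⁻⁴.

Steady state: internal power = radiated power, P = εσA T⁴.
Radiating area A = 2πrL = 5.881×10⁻⁴ m².
T⁴ = P/(εσA) = 101/(0.27·5.67×10⁻⁸·5.881×10⁻⁴) = 1.122×10¹³ K⁴.
T = (1.122×10¹³)^(1/4).

T ≈ 1830 K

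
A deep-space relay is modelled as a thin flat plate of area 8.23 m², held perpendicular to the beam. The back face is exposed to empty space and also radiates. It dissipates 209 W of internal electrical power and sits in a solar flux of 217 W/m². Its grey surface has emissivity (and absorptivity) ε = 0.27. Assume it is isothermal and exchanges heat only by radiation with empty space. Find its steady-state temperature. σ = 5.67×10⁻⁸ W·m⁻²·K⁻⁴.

At steady state, absorbed solar power + internal power = radiated power.
Absorbed: α·S·A_cross = 0.27·217·8.230 = 482.2 W (cross-section A).
Total input = 482.2 + 209 = 691.2 W.
Radiated: εσ·A_surf·T⁴ with A_surf = 2A = 16.46 m².
T⁴ = 691.2/(0.27·5.67×10⁻⁸·16.46) = 2.743×10⁹ K⁴.

T ≈ 229 K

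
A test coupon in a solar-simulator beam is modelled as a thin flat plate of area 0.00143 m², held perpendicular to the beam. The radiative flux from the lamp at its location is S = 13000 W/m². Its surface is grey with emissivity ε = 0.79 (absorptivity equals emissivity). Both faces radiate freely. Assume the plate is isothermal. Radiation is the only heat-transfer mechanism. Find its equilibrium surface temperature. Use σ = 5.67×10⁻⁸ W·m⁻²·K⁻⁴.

At equilibrium, absorbed power = emitted power.
Absorbing cross-section = A = 0.001430 m²; emitting surface = 2A = 0.002860 m² (ratio 2).
εS·A_cross = εσ·A_surf·T⁴  ⇒  T⁴ = S/(2σ)   (ε cancels).
T⁴ = 13000/(2·5.67×10⁻⁸) = 1.146×10¹¹ K⁴.
T = (1.146×10¹¹)^(1/4).

T ≈ 582 K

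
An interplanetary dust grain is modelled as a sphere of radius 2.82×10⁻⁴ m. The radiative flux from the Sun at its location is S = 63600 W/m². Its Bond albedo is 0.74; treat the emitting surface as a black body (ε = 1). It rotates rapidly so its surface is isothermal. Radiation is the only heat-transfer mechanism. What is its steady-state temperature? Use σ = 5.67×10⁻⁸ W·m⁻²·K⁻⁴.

T ≈ 520 K

At equilibrium, absorbed power = emitted power.
Absorbing cross-section = πr² = 2.498×10⁻⁷ m²; emitting surface = 4πr² = 9.993×10⁻⁷ m² (ratio 4).
(1−a)S·A_cross = εσ·A_surf·T⁴  ⇒  T⁴ = (1−a)S/(4σ).
T⁴ = 0.260·63600/(4·5.67×10⁻⁸) = 7.291×10¹⁰ K⁴.
T = (7.291×10¹⁰)^(1/4).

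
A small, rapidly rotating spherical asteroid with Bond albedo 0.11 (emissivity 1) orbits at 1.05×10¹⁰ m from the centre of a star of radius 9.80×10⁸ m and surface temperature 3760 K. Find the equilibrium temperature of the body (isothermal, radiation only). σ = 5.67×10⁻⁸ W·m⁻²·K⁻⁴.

The star's surface emits σT_*⁴; at distance d the flux is S = σT_*⁴(R_*/d)².
S = 5.67×10⁻⁸·(3760)⁴·(9.80×10⁸/1.05×10¹⁰)² = 98720 W/m².
For an isothermal sphere T⁴ = (1−a)S/(4σ) = 3.874×10¹¹ K⁴.

T ≈ 789 K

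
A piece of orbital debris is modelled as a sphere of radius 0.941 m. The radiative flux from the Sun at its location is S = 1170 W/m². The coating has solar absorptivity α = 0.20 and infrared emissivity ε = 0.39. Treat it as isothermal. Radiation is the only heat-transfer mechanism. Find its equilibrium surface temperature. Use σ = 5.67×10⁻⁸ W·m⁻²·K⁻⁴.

At equilibrium, absorbed power = emitted power.
Absorbing cross-section = πr² = 2.782 m²; emitting surface = 4πr² = 11.13 m² (ratio 4).
αS·A_cross = εσ·A_surf·T⁴  ⇒  T⁴ = αS/(ε·4σ).
T⁴ = 0.200·1170/(0.39·4·5.67×10⁻⁸) = 2.646×10⁹ K⁴.
T = (2.646×10⁹)^(1/4).

T ≈ 227 K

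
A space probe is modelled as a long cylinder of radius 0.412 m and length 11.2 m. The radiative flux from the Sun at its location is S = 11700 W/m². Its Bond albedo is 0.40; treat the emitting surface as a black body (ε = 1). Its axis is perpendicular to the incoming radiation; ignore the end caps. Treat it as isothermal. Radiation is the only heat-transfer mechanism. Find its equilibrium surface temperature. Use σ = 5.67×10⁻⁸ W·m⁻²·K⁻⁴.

T ≈ 446 K

At equilibrium, absorbed power = emitted power.
Absorbing cross-section = 2rL = 9.229 m²; emitting surface = 2πrL = 28.99 m² (ratio π).
(1−a)S·A_cross = εσ·A_surf·T⁴  ⇒  T⁴ = (1−a)S/(πσ).
T⁴ = 0.600·11700/(π·5.67×10⁻⁸) = 3.941×10¹⁰ K⁴.
T = (3.941×10¹⁰)^(1/4).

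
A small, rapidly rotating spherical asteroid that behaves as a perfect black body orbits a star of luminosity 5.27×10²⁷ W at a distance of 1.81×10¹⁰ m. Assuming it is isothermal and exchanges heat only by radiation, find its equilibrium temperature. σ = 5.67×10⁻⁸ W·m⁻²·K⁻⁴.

First find the stellar flux at distance d: S = L/(4πd²) = 5.27×10²⁷/(4π·(1.81×10¹⁰)²) = 1.280×10⁶ W/m².
For an isothermal sphere, absorbed (1−a)S·πr² = emitted σ·4πr²·T⁴, so T⁴ = (1−a)S/(4σ).
T⁴ = 1.00·1.280×10⁶/(4·5.67×10⁻⁸) = 5.644×10¹² K⁴.

T ≈ 1540 K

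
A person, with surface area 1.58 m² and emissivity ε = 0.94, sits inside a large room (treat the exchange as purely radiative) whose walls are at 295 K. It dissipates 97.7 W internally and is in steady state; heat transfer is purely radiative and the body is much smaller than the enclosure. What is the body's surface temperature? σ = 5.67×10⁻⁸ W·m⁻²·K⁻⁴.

For a small grey body in a large enclosure, net radiated power = εσA(T⁴ − T_w⁴).
Steady state: P = εσA(T⁴ − T_w⁴) with A = 1.58 m².
T⁴ = P/(εσA) + T_w⁴ = 97.7/(0.94·5.67×10⁻⁸·1.580) + (295)⁴
    = 1.160×10⁹ + 7.573×10⁹ = 8.734×10⁹ K⁴.

T ≈ 306 K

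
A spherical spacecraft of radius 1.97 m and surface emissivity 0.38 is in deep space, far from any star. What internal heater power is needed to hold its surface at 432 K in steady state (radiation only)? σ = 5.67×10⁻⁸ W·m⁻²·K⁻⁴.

P ≈ 36600 W

P = εσ·4πr²·T⁴.
4πr² = 48.77 m²; T⁴ = 3.483×10¹⁰ K⁴.
P = 0.38·5.67×10⁻⁸·48.77·3.483×10¹⁰.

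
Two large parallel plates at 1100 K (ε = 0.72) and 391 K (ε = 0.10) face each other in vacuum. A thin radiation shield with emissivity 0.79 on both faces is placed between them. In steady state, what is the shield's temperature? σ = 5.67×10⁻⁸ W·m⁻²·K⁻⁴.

In steady state the net flux on the hot side equals that on the cold side.
σ(T₁⁴−T_s⁴)/D₁ = σ(T_s⁴−T₂⁴)/D₂, with D₁ = 1/ε₁+1/ε_s−1 = 1.655, D₂ = 1/ε_s+1/ε₂−1 = 10.27.
Solve for T_s⁴: T_s⁴ = (D₂·T₁⁴ + D₁·T₂⁴)/(D₁+D₂) = 1.264×10¹² K⁴.

T_s ≈ 1060 K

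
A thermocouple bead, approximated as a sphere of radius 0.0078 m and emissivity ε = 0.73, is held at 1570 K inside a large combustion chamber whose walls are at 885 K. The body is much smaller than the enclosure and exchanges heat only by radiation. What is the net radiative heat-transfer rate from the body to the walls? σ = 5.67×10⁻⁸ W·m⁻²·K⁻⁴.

P_net ≈ 173 W

For a small grey body in a large enclosure: P_net = εσA(T_body⁴ − T_wall⁴).
A = 4πr² = 7.645×10⁻⁴ m²; T_body⁴ − T_wall⁴ = 6.076×10¹² − 6.134×10¹¹ = 5.462×10¹² K⁴.
|P_net| = 0.73·5.67×10⁻⁸·7.645×10⁻⁴·5.462×10¹².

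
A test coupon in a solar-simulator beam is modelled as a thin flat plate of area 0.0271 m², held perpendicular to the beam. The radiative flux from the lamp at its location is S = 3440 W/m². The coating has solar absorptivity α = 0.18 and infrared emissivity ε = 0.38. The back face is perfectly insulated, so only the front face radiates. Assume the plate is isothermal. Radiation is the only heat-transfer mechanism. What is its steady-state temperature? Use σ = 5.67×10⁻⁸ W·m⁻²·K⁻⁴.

T ≈ 412 K

At equilibrium, absorbed power = emitted power.
Absorbing cross-section = A = 0.02710 m²; emitting surface = A = 0.02710 m² (ratio 1).
αS·A_cross = εσ·A_surf·T⁴  ⇒  T⁴ = αS/(ε·1σ).
T⁴ = 0.180·3440/(0.38·1·5.67×10⁻⁸) = 2.874×10¹⁰ K⁴.
T = (2.874×10¹⁰)^(1/4).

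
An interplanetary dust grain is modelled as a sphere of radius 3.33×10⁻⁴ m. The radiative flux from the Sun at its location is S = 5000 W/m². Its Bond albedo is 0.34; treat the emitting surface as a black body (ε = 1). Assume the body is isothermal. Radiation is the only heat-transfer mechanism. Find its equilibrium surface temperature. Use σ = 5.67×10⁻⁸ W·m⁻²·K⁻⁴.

T ≈ 347 K

At equilibrium, absorbed power = emitted power.
Absorbing cross-section = πr² = 3.484×10⁻⁷ m²; emitting surface = 4πr² = 1.393×10⁻⁶ m² (ratio 4).
(1−a)S·A_cross = εσ·A_surf·T⁴  ⇒  T⁴ = (1−a)S/(4σ).
T⁴ = 0.660·5000/(4·5.67×10⁻⁸) = 1.455×10¹⁰ K⁴.
T = (1.455×10¹⁰)^(1/4).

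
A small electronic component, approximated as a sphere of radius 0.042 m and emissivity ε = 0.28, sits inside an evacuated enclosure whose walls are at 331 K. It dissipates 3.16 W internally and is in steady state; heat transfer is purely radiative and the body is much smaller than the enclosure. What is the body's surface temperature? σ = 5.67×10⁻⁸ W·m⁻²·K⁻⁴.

For a small grey body in a large enclosure, net radiated power = εσA(T⁴ − T_w⁴).
Steady state: P = εσA(T⁴ − T_w⁴) with A = 4πr² = 0.02217 m².
T⁴ = P/(εσA) + T_w⁴ = 3.16/(0.28·5.67×10⁻⁸·0.02217) + (331)⁴
    = 8.979×10⁹ + 1.200×10¹⁰ = 2.098×10¹⁰ K⁴.

T ≈ 381 K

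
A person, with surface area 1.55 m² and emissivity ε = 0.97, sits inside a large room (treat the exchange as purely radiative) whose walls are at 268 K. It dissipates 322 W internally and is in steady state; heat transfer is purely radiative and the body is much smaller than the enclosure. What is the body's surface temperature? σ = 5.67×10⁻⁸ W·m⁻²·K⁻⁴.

For a small grey body in a large enclosure, net radiated power = εσA(T⁴ − T_w⁴).
Steady state: P = εσA(T⁴ − T_w⁴) with A = 1.55 m².
T⁴ = P/(εσA) + T_w⁴ = 322/(0.97·5.67×10⁻⁸·1.550) + (268)⁴
    = 3.777×10⁹ + 5.159×10⁹ = 8.936×10⁹ K⁴.

T ≈ 307 K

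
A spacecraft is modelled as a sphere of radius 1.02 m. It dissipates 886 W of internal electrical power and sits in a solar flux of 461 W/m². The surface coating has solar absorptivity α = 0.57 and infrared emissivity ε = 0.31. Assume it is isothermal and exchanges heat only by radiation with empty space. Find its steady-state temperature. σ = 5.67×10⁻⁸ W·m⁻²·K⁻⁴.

At steady state, absorbed solar power + internal power = radiated power.
Absorbed: α·S·A_cross = 0.57·461·3.269 = 858.9 W (cross-section πr²).
Total input = 858.9 + 886 = 1745 W.
Radiated: εσ·A_surf·T⁴ with A_surf = 4πr² = 13.07 m².
T⁴ = 1745/(0.31·5.67×10⁻⁸·13.07) = 7.593×10⁹ K⁴.

T ≈ 295 K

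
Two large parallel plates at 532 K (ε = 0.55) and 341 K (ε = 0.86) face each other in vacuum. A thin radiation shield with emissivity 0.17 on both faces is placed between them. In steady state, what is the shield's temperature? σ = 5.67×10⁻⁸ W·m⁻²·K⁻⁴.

T_s ≈ 461 K

In steady state the net flux on the hot side equals that on the cold side.
σ(T₁⁴−T_s⁴)/D₁ = σ(T_s⁴−T₂⁴)/D₂, with D₁ = 1/ε₁+1/ε_s−1 = 6.701, D₂ = 1/ε_s+1/ε₂−1 = 6.045.
Solve for T_s⁴: T_s⁴ = (D₂·T₁⁴ + D₁·T₂⁴)/(D₁+D₂) = 4.510×10¹⁰ K⁴.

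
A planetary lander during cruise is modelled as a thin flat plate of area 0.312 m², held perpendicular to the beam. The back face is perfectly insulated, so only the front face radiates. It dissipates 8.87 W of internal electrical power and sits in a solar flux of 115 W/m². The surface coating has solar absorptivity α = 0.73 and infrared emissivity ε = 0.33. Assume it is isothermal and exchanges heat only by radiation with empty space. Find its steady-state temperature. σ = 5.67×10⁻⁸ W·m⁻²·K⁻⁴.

At steady state, absorbed solar power + internal power = radiated power.
Absorbed: α·S·A_cross = 0.73·115·0.3120 = 26.19 W (cross-section A).
Total input = 26.19 + 8.87 = 35.06 W.
Radiated: εσ·A_surf·T⁴ with A_surf = A = 0.3120 m².
T⁴ = 35.06/(0.33·5.67×10⁻⁸·0.3120) = 6.006×10⁹ K⁴.

T ≈ 278 K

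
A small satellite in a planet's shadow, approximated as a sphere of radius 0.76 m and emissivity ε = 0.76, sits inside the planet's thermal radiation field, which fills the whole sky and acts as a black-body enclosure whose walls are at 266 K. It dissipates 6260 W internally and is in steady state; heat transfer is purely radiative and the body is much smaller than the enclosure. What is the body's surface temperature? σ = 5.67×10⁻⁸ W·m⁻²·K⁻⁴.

T ≈ 398 K

For a small grey body in a large enclosure, net radiated power = εσA(T⁴ − T_w⁴).
Steady state: P = εσA(T⁴ − T_w⁴) with A = 4πr² = 7.258 m².
T⁴ = P/(εσA) + T_w⁴ = 6260/(0.76·5.67×10⁻⁸·7.258) + (266)⁴
    = 2.001×10¹⁰ + 5.006×10⁹ = 2.502×10¹⁰ K⁴.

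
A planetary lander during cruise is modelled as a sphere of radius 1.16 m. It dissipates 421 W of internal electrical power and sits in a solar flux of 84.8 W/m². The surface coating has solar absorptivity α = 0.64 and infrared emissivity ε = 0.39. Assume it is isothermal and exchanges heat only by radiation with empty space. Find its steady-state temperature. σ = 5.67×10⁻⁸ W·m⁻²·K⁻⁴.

T ≈ 204 K

At steady state, absorbed solar power + internal power = radiated power.
Absorbed: α·S·A_cross = 0.64·84.8·4.227 = 229.4 W (cross-section πr²).
Total input = 229.4 + 421 = 650.4 W.
Radiated: εσ·A_surf·T⁴ with A_surf = 4πr² = 16.91 m².
T⁴ = 650.4/(0.39·5.67×10⁻⁸·16.91) = 1.739×10⁹ K⁴.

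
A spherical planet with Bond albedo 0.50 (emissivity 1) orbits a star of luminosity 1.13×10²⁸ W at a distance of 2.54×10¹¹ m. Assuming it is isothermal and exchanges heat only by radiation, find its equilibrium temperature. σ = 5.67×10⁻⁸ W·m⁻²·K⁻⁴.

First find the stellar flux at distance d: S = L/(4πd²) = 1.13×10²⁸/(4π·(2.54×10¹¹)²) = 13940 W/m².
For an isothermal sphere, absorbed (1−a)S·πr² = emitted σ·4πr²·T⁴, so T⁴ = (1−a)S/(4σ).
T⁴ = 0.500·13940/(4·5.67×10⁻⁸) = 3.073×10¹⁰ K⁴.

T ≈ 419 K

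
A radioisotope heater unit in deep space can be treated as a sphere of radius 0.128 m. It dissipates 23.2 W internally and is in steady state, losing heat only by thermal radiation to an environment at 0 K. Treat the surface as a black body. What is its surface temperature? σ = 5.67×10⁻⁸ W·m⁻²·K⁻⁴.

Steady state: internal power = radiated power, P = εσA T⁴.
Radiating area A = 4πr² = 0.2059 m².
T⁴ = P/(εσA) = 23.2/(1.0·5.67×10⁻⁸·0.2059) = 1.987×10⁹ K⁴.
T = (1.987×10⁹)^(1/4).

T ≈ 211 K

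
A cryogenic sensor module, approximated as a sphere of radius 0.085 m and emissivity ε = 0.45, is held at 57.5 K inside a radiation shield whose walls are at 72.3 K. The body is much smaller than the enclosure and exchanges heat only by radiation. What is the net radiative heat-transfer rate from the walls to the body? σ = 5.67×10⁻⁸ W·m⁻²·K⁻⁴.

For a small grey body in a large enclosure: P_net = εσA(T_body⁴ − T_wall⁴).
A = 4πr² = 0.09079 m²; T_body⁴ − T_wall⁴ = 1.093×10⁷ − 2.732×10⁷ = -1.639×10⁷ K⁴.
|P_net| = 0.45·5.67×10⁻⁸·0.09079·1.639×10⁷.

P_net ≈ 0.0380 W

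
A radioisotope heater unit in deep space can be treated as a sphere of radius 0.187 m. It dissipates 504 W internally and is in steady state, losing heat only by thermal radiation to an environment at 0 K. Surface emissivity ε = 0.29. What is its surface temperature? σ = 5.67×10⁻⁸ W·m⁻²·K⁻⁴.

Steady state: internal power = radiated power, P = εσA T⁴.
Radiating area A = 4πr² = 0.4394 m².
T⁴ = P/(εσA) = 504/(0.29·5.67×10⁻⁸·0.4394) = 6.975×10¹⁰ K⁴.
T = (6.975×10¹⁰)^(1/4).

T ≈ 514 K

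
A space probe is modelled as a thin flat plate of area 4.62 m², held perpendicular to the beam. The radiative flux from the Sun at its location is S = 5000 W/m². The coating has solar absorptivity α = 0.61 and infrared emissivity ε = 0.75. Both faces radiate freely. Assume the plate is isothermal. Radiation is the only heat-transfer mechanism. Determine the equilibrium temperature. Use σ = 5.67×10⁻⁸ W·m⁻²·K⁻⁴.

At equilibrium, absorbed power = emitted power.
Absorbing cross-section = A = 4.620 m²; emitting surface = 2A = 9.240 m² (ratio 2).
αS·A_cross = εσ·A_surf·T⁴  ⇒  T⁴ = αS/(ε·2σ).
T⁴ = 0.610·5000/(0.75·2·5.67×10⁻⁸) = 3.586×10¹⁰ K⁴.
T = (3.586×10¹⁰)^(1/4).

T ≈ 435 K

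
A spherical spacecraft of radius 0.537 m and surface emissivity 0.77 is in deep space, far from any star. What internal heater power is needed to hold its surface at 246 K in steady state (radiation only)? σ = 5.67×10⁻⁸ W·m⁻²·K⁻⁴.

P ≈ 579 W

P = εσ·4πr²·T⁴.
4πr² = 3.624 m²; T⁴ = 3.662×10⁹ K⁴.
P = 0.77·5.67×10⁻⁸·3.624·3.662×10⁹.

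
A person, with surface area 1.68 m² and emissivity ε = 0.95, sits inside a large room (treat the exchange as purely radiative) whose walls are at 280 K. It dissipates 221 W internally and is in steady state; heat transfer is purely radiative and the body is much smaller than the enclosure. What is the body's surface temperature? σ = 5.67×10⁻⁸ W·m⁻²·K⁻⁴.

T ≈ 304 K

For a small grey body in a large enclosure, net radiated power = εσA(T⁴ − T_w⁴).
Steady state: P = εσA(T⁴ − T_w⁴) with A = 1.68 m².
T⁴ = P/(εσA) + T_w⁴ = 221/(0.95·5.67×10⁻⁸·1.680) + (280)⁴
    = 2.442×10⁹ + 6.147×10⁹ = 8.589×10⁹ K⁴.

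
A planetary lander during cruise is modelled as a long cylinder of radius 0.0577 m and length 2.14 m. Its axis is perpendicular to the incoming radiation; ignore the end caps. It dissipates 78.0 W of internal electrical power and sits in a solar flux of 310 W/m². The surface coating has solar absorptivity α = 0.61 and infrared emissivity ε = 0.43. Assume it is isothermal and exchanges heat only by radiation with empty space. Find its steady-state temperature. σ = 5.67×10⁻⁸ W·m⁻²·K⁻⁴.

T ≈ 285 K

At steady state, absorbed solar power + internal power = radiated power.
Absorbed: α·S·A_cross = 0.61·310·0.2470 = 46.70 W (cross-section 2rL).
Total input = 46.70 + 78.0 = 124.7 W.
Radiated: εσ·A_surf·T⁴ with A_surf = 2πrL = 0.7758 m².
T⁴ = 124.7/(0.43·5.67×10⁻⁸·0.7758) = 6.592×10⁹ K⁴.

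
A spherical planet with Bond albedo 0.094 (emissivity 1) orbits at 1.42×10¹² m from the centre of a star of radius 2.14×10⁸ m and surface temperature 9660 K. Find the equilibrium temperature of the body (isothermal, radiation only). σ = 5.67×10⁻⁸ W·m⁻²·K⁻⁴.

The star's surface emits σT_*⁴; at distance d the flux is S = σT_*⁴(R_*/d)².
S = 5.67×10⁻⁸·(9660)⁴·(2.14×10⁸/1.42×10¹²)² = 11.21 W/m².
For an isothermal sphere T⁴ = (1−a)S/(4σ) = 4.479×10⁷ K⁴.

T ≈ 81.8 K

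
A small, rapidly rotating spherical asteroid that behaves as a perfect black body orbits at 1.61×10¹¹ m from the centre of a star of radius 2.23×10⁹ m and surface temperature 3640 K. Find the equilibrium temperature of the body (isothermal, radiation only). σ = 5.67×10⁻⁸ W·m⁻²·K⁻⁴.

The star's surface emits σT_*⁴; at distance d the flux is S = σT_*⁴(R_*/d)².
S = 5.67×10⁻⁸·(3640)⁴·(2.23×10⁹/1.61×10¹¹)² = 1910 W/m².
For an isothermal sphere T⁴ = (1−a)S/(4σ) = 8.420×10⁹ K⁴.

T ≈ 303 K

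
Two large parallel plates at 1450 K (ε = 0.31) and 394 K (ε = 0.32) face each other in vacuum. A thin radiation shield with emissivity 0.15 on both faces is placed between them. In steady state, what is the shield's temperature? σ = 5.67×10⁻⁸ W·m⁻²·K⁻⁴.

T_s ≈ 1220 K

In steady state the net flux on the hot side equals that on the cold side.
σ(T₁⁴−T_s⁴)/D₁ = σ(T_s⁴−T₂⁴)/D₂, with D₁ = 1/ε₁+1/ε_s−1 = 8.892, D₂ = 1/ε_s+1/ε₂−1 = 8.792.
Solve for T_s⁴: T_s⁴ = (D₂·T₁⁴ + D₁·T₂⁴)/(D₁+D₂) = 2.210×10¹² K⁴.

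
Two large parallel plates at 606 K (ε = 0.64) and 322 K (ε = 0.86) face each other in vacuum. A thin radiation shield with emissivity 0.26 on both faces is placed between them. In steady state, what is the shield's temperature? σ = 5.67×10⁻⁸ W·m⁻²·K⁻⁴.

T_s ≈ 514 K

In steady state the net flux on the hot side equals that on the cold side.
σ(T₁⁴−T_s⁴)/D₁ = σ(T_s⁴−T₂⁴)/D₂, with D₁ = 1/ε₁+1/ε_s−1 = 4.409, D₂ = 1/ε_s+1/ε₂−1 = 4.009.
Solve for T_s⁴: T_s⁴ = (D₂·T₁⁴ + D₁·T₂⁴)/(D₁+D₂) = 6.986×10¹⁰ K⁴.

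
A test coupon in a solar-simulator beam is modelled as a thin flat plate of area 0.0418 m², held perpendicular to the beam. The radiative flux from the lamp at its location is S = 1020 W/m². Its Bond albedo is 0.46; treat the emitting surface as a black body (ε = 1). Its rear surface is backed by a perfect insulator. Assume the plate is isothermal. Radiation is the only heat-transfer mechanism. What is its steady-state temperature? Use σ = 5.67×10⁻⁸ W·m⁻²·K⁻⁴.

T ≈ 314 K

At equilibrium, absorbed power = emitted power.
Absorbing cross-section = A = 0.04180 m²; emitting surface = A = 0.04180 m² (ratio 1).
(1−a)S·A_cross = εσ·A_surf·T⁴  ⇒  T⁴ = (1−a)S/(1σ).
T⁴ = 0.540·1020/(1·5.67×10⁻⁸) = 9.714×10⁹ K⁴.
T = (9.714×10⁹)^(1/4).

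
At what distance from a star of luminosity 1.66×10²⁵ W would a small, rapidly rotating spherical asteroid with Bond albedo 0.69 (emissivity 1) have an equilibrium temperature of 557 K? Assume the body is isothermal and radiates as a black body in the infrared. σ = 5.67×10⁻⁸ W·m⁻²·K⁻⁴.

For an isothermal black-emitting sphere, (1−a)S·πr² = σ·4πr²·T⁴ ⇒ S = 4σT⁴/(1−a).
S = 4·5.67×10⁻⁸·(557)⁴/0.310 = 70420 W/m².
Flux falls as S = L/(4πd²), so d = √(L/(4πS)) = √(1.66×10²⁵/(4π·70420)).

d ≈ 4.33×10⁹ m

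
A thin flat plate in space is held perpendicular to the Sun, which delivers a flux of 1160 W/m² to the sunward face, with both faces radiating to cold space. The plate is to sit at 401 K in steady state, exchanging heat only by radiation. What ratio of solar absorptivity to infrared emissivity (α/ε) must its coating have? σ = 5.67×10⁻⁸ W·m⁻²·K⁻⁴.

α/ε ≈ 2.53

Balance: αS·A = εσ·2A·T⁴ ⇒ α/ε = 2σT⁴/S.
α/ε = 2·5.67×10⁻⁸·(401)⁴/1160 = 2·5.67×10⁻⁸·2.586×10¹⁰/1160.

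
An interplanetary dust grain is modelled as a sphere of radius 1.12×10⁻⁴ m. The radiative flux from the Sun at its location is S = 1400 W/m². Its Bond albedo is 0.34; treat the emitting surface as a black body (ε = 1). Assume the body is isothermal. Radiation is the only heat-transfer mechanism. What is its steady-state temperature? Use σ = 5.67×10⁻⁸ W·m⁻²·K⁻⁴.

At equilibrium, absorbed power = emitted power.
Absorbing cross-section = πr² = 3.941×10⁻⁸ m²; emitting surface = 4πr² = 1.576×10⁻⁷ m² (ratio 4).
(1−a)S·A_cross = εσ·A_surf·T⁴  ⇒  T⁴ = (1−a)S/(4σ).
T⁴ = 0.660·1400/(4·5.67×10⁻⁸) = 4.074×10⁹ K⁴.
T = (4.074×10⁹)^(1/4).

T ≈ 253 K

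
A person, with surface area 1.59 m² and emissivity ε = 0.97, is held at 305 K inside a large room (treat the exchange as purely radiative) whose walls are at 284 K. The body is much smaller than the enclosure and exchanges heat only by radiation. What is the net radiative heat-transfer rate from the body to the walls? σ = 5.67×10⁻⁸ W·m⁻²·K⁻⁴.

P_net ≈ 188 W

For a small grey body in a large enclosure: P_net = εσA(T_body⁴ − T_wall⁴).
A = 1.59 m²; T_body⁴ − T_wall⁴ = 8.654×10⁹ − 6.505×10⁹ = 2.148×10⁹ K⁴.
|P_net| = 0.97·5.67×10⁻⁸·1.590·2.148×10⁹.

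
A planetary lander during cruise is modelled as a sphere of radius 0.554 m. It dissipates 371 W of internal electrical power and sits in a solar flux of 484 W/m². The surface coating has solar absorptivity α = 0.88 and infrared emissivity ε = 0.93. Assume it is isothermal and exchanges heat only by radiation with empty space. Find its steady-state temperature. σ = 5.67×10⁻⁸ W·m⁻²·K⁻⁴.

T ≈ 249 K

At steady state, absorbed solar power + internal power = radiated power.
Absorbed: α·S·A_cross = 0.88·484·0.9642 = 410.7 W (cross-section πr²).
Total input = 410.7 + 371 = 781.7 W.
Radiated: εσ·A_surf·T⁴ with A_surf = 4πr² = 3.857 m².
T⁴ = 781.7/(0.93·5.67×10⁻⁸·3.857) = 3.844×10⁹ K⁴.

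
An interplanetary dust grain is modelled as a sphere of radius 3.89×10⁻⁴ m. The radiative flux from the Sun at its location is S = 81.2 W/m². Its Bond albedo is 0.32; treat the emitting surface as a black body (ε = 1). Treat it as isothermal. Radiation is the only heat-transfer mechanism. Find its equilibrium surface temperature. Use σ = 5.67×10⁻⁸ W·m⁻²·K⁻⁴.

At equilibrium, absorbed power = emitted power.
Absorbing cross-section = πr² = 4.754×10⁻⁷ m²; emitting surface = 4πr² = 1.902×10⁻⁶ m² (ratio 4).
(1−a)S·A_cross = εσ·A_surf·T⁴  ⇒  T⁴ = (1−a)S/(4σ).
T⁴ = 0.680·81.2/(4·5.67×10⁻⁸) = 2.435×10⁸ K⁴.
T = (2.435×10⁸)^(1/4).

T ≈ 125 K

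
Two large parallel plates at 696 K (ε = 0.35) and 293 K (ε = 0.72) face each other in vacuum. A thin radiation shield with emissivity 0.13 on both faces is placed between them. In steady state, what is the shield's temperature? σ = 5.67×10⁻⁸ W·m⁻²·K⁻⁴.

In steady state the net flux on the hot side equals that on the cold side.
σ(T₁⁴−T_s⁴)/D₁ = σ(T_s⁴−T₂⁴)/D₂, with D₁ = 1/ε₁+1/ε_s−1 = 9.549, D₂ = 1/ε_s+1/ε₂−1 = 8.081.
Solve for T_s⁴: T_s⁴ = (D₂·T₁⁴ + D₁·T₂⁴)/(D₁+D₂) = 1.116×10¹¹ K⁴.

T_s ≈ 578 K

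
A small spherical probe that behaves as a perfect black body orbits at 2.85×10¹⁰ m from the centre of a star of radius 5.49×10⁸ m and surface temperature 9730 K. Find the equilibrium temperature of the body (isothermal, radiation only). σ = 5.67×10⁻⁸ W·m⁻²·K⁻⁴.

The star's surface emits σT_*⁴; at distance d the flux is S = σT_*⁴(R_*/d)².
S = 5.67×10⁻⁸·(9730)⁴·(5.49×10⁸/2.85×10¹⁰)² = 1.886×10⁵ W/m².
For an isothermal sphere T⁴ = (1−a)S/(4σ) = 8.315×10¹¹ K⁴.

T ≈ 955 K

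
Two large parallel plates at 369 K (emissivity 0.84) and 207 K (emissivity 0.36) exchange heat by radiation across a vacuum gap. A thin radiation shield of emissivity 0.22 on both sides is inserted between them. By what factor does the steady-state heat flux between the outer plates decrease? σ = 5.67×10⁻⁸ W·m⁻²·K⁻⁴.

Without shield: q₀ = σΔ(T⁴)/(1/ε₁+1/ε₂−1) with denominator 2.968.
With shield the two gaps are in series; the resistances add: (1/ε₁+1/ε_s−1)+(1/ε_s+1/ε₂−1) = 4.736+6.323 = 11.06.
Heat-flux ratio q₀/q = 11.06/2.968.

factor ≈ 3.73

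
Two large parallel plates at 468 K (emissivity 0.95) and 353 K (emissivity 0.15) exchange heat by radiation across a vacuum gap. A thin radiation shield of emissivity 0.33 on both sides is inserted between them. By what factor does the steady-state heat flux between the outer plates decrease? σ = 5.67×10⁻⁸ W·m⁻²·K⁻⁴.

factor ≈ 1.75

Without shield: q₀ = σΔ(T⁴)/(1/ε₁+1/ε₂−1) with denominator 6.719.
With shield the two gaps are in series; the resistances add: (1/ε₁+1/ε_s−1)+(1/ε_s+1/ε₂−1) = 3.083+8.697 = 11.78.
Heat-flux ratio q₀/q = 11.78/6.719.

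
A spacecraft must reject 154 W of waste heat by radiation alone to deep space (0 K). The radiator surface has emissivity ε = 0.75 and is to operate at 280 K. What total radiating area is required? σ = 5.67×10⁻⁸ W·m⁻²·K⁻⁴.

A ≈ 0.589 m²

P = εσA T⁴ ⇒ A = P/(εσT⁴).
T⁴ = 6.147×10⁹ K⁴.
A = 154/(0.75 × 5.67×10⁻⁸ × 6.147×10⁹).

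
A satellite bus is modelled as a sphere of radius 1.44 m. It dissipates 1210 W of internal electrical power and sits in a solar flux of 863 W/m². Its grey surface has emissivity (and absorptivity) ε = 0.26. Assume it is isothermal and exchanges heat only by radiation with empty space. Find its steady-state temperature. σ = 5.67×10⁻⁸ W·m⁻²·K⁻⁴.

T ≈ 289 K

At steady state, absorbed solar power + internal power = radiated power.
Absorbed: α·S·A_cross = 0.26·863·6.514 = 1462 W (cross-section πr²).
Total input = 1462 + 1210 = 2672 W.
Radiated: εσ·A_surf·T⁴ with A_surf = 4πr² = 26.06 m².
T⁴ = 2672/(0.26·5.67×10⁻⁸·26.06) = 6.955×10⁹ K⁴.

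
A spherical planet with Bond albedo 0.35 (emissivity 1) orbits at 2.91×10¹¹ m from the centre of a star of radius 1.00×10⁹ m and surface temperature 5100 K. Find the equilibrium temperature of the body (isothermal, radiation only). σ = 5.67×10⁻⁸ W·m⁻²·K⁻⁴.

T ≈ 190 K

The star's surface emits σT_*⁴; at distance d the flux is S = σT_*⁴(R_*/d)².
S = 5.67×10⁻⁸·(5100)⁴·(1.00×10⁹/2.91×10¹¹)² = 453.0 W/m².
For an isothermal sphere T⁴ = (1−a)S/(4σ) = 1.298×10⁹ K⁴.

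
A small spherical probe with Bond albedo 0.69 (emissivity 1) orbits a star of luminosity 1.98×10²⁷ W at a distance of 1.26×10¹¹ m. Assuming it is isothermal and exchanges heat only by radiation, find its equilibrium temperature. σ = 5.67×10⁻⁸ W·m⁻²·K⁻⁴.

First find the stellar flux at distance d: S = L/(4πd²) = 1.98×10²⁷/(4π·(1.26×10¹¹)²) = 9925 W/m².
For an isothermal sphere, absorbed (1−a)S·πr² = emitted σ·4πr²·T⁴, so T⁴ = (1−a)S/(4σ).
T⁴ = 0.310·9925/(4·5.67×10⁻⁸) = 1.357×10¹⁰ K⁴.

T ≈ 341 K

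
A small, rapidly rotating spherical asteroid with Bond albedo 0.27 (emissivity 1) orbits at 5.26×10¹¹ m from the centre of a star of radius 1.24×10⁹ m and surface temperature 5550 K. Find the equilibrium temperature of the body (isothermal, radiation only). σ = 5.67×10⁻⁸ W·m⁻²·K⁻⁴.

T ≈ 176 K

The star's surface emits σT_*⁴; at distance d the flux is S = σT_*⁴(R_*/d)².
S = 5.67×10⁻⁸·(5550)⁴·(1.24×10⁹/5.26×10¹¹)² = 299.0 W/m².
For an isothermal sphere T⁴ = (1−a)S/(4σ) = 9.623×10⁸ K⁴.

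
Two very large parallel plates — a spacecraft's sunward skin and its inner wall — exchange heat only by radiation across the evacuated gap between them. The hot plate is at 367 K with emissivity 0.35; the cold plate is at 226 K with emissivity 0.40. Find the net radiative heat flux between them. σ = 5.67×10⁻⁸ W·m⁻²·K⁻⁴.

For two infinite grey parallel plates, q = σ(T₁⁴ − T₂⁴)/(1/ε₁ + 1/ε₂ − 1).
T₁⁴ − T₂⁴ = 1.814×10¹⁰ − 2.609×10⁹ = 1.553×10¹⁰ K⁴.
1/ε₁ + 1/ε₂ − 1 = 2.857 + 2.500 − 1 = 4.357.
q = 5.67×10⁻⁸ × 1.553×10¹⁰ / 4.357.

q ≈ 202 W/m²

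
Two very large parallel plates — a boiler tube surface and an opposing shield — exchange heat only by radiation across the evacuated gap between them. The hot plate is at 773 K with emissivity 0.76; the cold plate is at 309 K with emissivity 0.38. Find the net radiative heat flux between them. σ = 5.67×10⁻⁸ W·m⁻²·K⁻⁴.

q ≈ 6690 W/m²

For two infinite grey parallel plates, q = σ(T₁⁴ − T₂⁴)/(1/ε₁ + 1/ε₂ − 1).
T₁⁴ − T₂⁴ = 3.570×10¹¹ − 9.117×10⁹ = 3.479×10¹¹ K⁴.
1/ε₁ + 1/ε₂ − 1 = 1.316 + 2.632 − 1 = 2.947.
q = 5.67×10⁻⁸ × 3.479×10¹¹ / 2.947.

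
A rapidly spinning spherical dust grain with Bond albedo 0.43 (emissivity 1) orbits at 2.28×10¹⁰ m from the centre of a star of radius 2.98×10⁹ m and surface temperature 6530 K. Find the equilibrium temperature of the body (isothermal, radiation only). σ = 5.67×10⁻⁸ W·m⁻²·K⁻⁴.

T ≈ 1450 K

The star's surface emits σT_*⁴; at distance d the flux is S = σT_*⁴(R_*/d)².
S = 5.67×10⁻⁸·(6530)⁴·(2.98×10⁹/2.28×10¹⁰)² = 1.761×10⁶ W/m².
For an isothermal sphere T⁴ = (1−a)S/(4σ) = 4.426×10¹² K⁴.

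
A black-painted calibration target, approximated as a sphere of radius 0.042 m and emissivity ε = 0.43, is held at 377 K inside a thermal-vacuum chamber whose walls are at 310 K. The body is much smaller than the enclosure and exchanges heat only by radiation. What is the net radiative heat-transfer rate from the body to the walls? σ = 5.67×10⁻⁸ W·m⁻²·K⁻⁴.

For a small grey body in a large enclosure: P_net = εσA(T_body⁴ − T_wall⁴).
A = 4πr² = 0.02217 m²; T_body⁴ − T_wall⁴ = 2.020×10¹⁰ − 9.235×10⁹ = 1.097×10¹⁰ K⁴.
|P_net| = 0.43·5.67×10⁻⁸·0.02217·1.097×10¹⁰.

P_net ≈ 5.93 W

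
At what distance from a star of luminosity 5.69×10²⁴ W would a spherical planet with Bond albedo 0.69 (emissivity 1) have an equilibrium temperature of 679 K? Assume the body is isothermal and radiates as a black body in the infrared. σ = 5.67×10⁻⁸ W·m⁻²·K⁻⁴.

d ≈ 1.71×10⁹ m

For an isothermal black-emitting sphere, (1−a)S·πr² = σ·4πr²·T⁴ ⇒ S = 4σT⁴/(1−a).
S = 4·5.67×10⁻⁸·(679)⁴/0.310 = 1.555×10⁵ W/m².
Flux falls as S = L/(4πd²), so d = √(L/(4πS)) = √(5.69×10²⁴/(4π·1.555×10⁵)).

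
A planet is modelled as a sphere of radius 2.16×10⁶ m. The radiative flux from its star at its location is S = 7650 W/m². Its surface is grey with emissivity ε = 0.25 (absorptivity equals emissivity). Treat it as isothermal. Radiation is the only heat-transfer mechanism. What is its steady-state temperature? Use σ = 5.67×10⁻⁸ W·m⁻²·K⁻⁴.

T ≈ 429 K

At equilibrium, absorbed power = emitted power.
Absorbing cross-section = πr² = 1.466×10¹³ m²; emitting surface = 4πr² = 5.863×10¹³ m² (ratio 4).
εS·A_cross = εσ·A_surf·T⁴  ⇒  T⁴ = S/(4σ)   (ε cancels).
T⁴ = 7650/(4·5.67×10⁻⁸) = 3.373×10¹⁰ K⁴.
T = (3.373×10¹⁰)^(1/4).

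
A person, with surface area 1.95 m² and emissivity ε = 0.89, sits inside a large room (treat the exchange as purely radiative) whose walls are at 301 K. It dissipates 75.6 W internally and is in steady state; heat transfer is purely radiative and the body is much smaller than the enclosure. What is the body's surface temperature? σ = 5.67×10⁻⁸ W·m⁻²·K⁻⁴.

T ≈ 308 K

For a small grey body in a large enclosure, net radiated power = εσA(T⁴ − T_w⁴).
Steady state: P = εσA(T⁴ − T_w⁴) with A = 1.95 m².
T⁴ = P/(εσA) + T_w⁴ = 75.6/(0.89·5.67×10⁻⁸·1.950) + (301)⁴
    = 7.683×10⁸ + 8.209×10⁹ = 8.977×10⁹ K⁴.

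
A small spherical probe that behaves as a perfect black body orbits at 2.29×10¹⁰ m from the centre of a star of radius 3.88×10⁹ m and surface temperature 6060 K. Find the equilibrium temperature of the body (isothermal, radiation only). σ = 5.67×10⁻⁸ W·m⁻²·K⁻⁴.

The star's surface emits σT_*⁴; at distance d the flux is S = σT_*⁴(R_*/d)².
S = 5.67×10⁻⁸·(6060)⁴·(3.88×10⁹/2.29×10¹⁰)² = 2.195×10⁶ W/m².
For an isothermal sphere T⁴ = (1−a)S/(4σ) = 9.679×10¹² K⁴.

T ≈ 1760 K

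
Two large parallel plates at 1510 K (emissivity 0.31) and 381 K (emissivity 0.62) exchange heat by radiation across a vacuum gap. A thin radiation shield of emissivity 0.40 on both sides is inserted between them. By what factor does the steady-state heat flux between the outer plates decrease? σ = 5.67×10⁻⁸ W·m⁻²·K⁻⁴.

Without shield: q₀ = σΔ(T⁴)/(1/ε₁+1/ε₂−1) with denominator 3.839.
With shield the two gaps are in series; the resistances add: (1/ε₁+1/ε_s−1)+(1/ε_s+1/ε₂−1) = 4.726+3.113 = 7.839.
Heat-flux ratio q₀/q = 7.839/3.839.

factor ≈ 2.04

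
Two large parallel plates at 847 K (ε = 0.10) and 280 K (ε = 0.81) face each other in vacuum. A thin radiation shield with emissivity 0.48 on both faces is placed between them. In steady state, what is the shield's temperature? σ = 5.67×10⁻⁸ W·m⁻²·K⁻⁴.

T_s ≈ 554 K

In steady state the net flux on the hot side equals that on the cold side.
σ(T₁⁴−T_s⁴)/D₁ = σ(T_s⁴−T₂⁴)/D₂, with D₁ = 1/ε₁+1/ε_s−1 = 11.08, D₂ = 1/ε_s+1/ε₂−1 = 2.318.
Solve for T_s⁴: T_s⁴ = (D₂·T₁⁴ + D₁·T₂⁴)/(D₁+D₂) = 9.410×10¹⁰ K⁴.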